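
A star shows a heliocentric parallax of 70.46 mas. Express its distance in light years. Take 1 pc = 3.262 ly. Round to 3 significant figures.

46.3 light years

p = 70.46 mas = 0.07046 arcsec.
d = 1/p = 1/0.07046 = 14.192 pc.
In light-years: 14.192 × 3.262 = 46.294 ly.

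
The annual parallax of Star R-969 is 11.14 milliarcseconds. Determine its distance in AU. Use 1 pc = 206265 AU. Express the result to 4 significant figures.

p = 11.14 milliarcseconds = 0.01114 arcsec.
d = 1/p = 1/0.01114 = 89.767 pc.
In AU: 89.767 × 206265 = 1.8516 × 10^7 AU.

1.852 × 10^7 AU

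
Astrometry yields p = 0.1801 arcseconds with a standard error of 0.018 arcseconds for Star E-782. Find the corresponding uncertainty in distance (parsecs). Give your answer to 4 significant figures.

0.5549 pc

d = 1/p, so σ_d = σ_p / p².
σ_d = 0.0180 / (0.1801)² = 0.0180 / 0.032436 = 0.55494 pc.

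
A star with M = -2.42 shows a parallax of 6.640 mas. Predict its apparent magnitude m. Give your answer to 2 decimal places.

d = 1/p = 1/0.006640″ = 150.6 pc.
m − M = 5 log₁₀ d − 5 = 5 log₁₀(150.6) − 5 = 10.8891 − 5 = 5.8891.
m = M + (m − M) = -2.42 + 5.8891 = 3.47.

m = 3.47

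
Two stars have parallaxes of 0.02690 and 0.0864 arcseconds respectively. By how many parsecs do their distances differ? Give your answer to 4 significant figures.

25.60 pc

d_A = 1/0.02690″ = 37.175 pc; d_B = 1/0.08640″ = 11.574 pc.
|d_B − d_A| = |11.574 − 37.175| = 25.601 pc.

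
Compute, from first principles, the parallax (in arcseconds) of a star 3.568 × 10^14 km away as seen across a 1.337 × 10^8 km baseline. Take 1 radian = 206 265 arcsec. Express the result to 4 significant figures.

θ ≈ B/d = (1.337 × 10^8) / (3.568 × 10^14) = 3.7472 × 10^-7 rad.
In arcseconds: 3.7472 × 10^-7 × 206265 = 0.077292″.

0.07729 arcsec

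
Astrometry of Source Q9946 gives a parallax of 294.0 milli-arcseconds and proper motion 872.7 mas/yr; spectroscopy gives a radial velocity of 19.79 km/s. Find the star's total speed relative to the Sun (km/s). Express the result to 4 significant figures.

24.28 km/s

d = 1/p = 1/0.2940″ = 3.4014 pc.
μ = 872.7 mas/yr = 0.8727 ″/yr.
v_t = 4.740 μ d = 4.740 × 0.8727 × 3.4014 = 14.07 km/s.
v = √(v_r² + v_t²) = √(19.79² + 14.07²) = √589.609 = 24.282 km/s.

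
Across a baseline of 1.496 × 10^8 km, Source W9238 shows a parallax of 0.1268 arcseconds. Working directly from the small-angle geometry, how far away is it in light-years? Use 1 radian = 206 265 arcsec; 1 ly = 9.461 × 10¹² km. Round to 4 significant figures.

25.72 ly

θ = 0.1268″ = 0.1268/206265 = 6.1474 × 10^-7 rad.
d = B/θ = (1.496 × 10^8) / (6.1474 × 10^-7) = 2.4335 × 10^14 km = (2.4335 × 10^14) / (9.461 × 10^12) ly = 25.721 ly.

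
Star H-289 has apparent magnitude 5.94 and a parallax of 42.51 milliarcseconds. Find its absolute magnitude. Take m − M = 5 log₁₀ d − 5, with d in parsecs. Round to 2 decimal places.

d = 1/p = 1/0.04251″ = 23.524 pc.
m − M = 5 log₁₀(23.524) − 5 = 6.8576 − 5 = 1.8576.
M = m − (m − M) = 5.94 − 1.8576 = 4.08.

M = 4.08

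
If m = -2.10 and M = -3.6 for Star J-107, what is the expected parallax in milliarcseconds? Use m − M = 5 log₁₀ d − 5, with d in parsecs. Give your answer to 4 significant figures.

50.12 mas

m − M = -2.10 − (-3.6) = 1.50.
d = 10^((m−M)/5 + 1) = 10^1.300 = 19.953 pc.
p = 1/d = 1/19.953 = 0.050118 arcsec = 50.118 mas.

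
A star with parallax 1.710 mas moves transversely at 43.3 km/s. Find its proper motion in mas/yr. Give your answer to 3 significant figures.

d = 1/p = 1/0.001710″ = 584.8 pc.
μ = v_t / (4.74 d) = 43.3 / (4.74 × 584.8) = 43.3 / 2772 = 0.01562 ″/yr = 15.62 mas/yr.

15.6 mas/yr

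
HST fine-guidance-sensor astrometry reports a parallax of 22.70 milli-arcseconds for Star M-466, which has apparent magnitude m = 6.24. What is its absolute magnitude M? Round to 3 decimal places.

d = 1/p = 1/0.02270″ = 44.053 pc.
m − M = 5 log₁₀(44.053) − 5 = 8.2199 − 5 = 3.2199.
M = m − (m − M) = 6.24 − 3.2199 = 3.020.

M = 3.020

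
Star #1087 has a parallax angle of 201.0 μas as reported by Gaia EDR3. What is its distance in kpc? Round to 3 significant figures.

4.98 kpc

p = 201.0 μas = 0.0002010 arcsec.
d = 1/p = 1/0.0002010 = 4975.1 pc.
= 4.9751 kpc.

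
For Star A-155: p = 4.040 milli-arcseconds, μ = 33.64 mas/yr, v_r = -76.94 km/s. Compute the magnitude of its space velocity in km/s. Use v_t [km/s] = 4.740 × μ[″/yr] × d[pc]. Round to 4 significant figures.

86.47 km/s

d = 1/p = 1/0.004040″ = 247.52 pc.
μ = 33.64 mas/yr = 0.03364 ″/yr.
v_t = 4.740 μ d = 4.740 × 0.03364 × 247.52 = 39.468 km/s.
v = √(v_r² + v_t²) = √((-76.94)² + 39.468²) = √7477.49 = 86.472 km/s.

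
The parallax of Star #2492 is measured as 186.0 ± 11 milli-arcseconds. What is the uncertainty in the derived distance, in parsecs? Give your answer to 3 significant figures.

0.318 pc

d = 1/p, so σ_d = σ_p / p².
σ_d = 0.0110 / (0.1860)² = 0.0110 / 0.034596 = 0.31796 pc.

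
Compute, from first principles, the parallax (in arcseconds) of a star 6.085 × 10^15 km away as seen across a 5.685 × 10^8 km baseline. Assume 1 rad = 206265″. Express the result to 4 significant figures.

θ ≈ B/d = (5.685 × 10^8) / (6.085 × 10^15) = 9.3426 × 10^-8 rad.
In arcseconds: 9.3426 × 10^-8 × 206265 = 0.019271″.

0.01927 arcsec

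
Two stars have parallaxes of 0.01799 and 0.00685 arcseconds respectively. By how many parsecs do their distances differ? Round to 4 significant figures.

90.40 pc

d_A = 1/0.01799″ = 55.586 pc; d_B = 1/0.006850″ = 145.99 pc.
|d_B − d_A| = |145.99 − 55.586| = 90.404 pc.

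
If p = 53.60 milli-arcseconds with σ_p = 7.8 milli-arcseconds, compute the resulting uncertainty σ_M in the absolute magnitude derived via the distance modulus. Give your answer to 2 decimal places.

σ_M = 0.32 mag

M = m − 5 log₁₀ d + 5 = m + 5 log₁₀ p + 5, so ∂M/∂p = 5/(p ln 10).
σ_M = (5/ln 10) · (σ_p/p) = 2.1715 × 7.8/53.60 = 2.1715 × 0.14552 = 0.316.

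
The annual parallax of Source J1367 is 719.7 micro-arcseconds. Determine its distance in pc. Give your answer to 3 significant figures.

1390 pc

p = 719.7 micro-arcseconds = 0.0007197 arcsec.
d = 1/p = 1/0.0007197 = 1389.5 pc.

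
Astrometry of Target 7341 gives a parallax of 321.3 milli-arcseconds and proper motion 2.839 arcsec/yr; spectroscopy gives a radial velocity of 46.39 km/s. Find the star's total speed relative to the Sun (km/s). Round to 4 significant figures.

62.50 km/s

d = 1/p = 1/0.3213″ = 3.1124 pc.
v_t = 4.740 μ d = 4.740 × 2.839 × 3.1124 = 41.883 km/s.
v = √(v_r² + v_t²) = √(46.39² + 41.883²) = √3906.22 = 62.5 km/s.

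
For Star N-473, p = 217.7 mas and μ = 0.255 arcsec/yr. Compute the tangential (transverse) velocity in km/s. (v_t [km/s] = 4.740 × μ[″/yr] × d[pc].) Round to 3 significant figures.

5.55 km/s

d = 1/p = 1/0.2177″ = 4.5935 pc.
v_t = 4.74 × μ × d = 4.74 × 0.255 × 4.5935 = 5.5522 km/s.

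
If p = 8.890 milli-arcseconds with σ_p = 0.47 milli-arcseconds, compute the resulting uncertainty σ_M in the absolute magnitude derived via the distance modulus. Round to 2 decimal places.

σ_M = 0.11 mag

M = m − 5 log₁₀ d + 5 = m + 5 log₁₀ p + 5, so ∂M/∂p = 5/(p ln 10).
σ_M = (5/ln 10) · (σ_p/p) = 2.1715 × 0.47/8.890 = 2.1715 × 0.052868 = 0.1148.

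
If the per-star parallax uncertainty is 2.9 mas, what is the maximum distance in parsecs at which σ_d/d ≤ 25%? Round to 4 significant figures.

σ_d/d = σ_p/p, so the condition is σ_p/p ≤ 0.25, i.e. p ≥ σ_p/0.25.
p_min = 2.9/0.25 = 11.6 mas = 0.0116 arcsec.
d_max = 1/p_min = 1/0.0116 = 86.207 pc.

86.21 pc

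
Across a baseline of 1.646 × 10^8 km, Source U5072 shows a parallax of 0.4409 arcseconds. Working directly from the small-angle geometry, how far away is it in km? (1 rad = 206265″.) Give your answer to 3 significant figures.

θ = 0.4409″ = 0.4409/206265 = 2.1375 × 10^-6 rad.
d = B/θ = (1.646 × 10^8) / (2.1375 × 10^-6) = 7.7006 × 10^13 km.

7.70 × 10^13 km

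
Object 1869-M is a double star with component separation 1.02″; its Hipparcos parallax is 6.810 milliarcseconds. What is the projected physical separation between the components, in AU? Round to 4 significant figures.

149.8 AU

d = 1/p = 1/0.006810″ = 146.84 pc.
At distance d (pc), an angle of θ arcsec spans θ·d AU: s = 1.02 × 146.84 = 149.78 AU.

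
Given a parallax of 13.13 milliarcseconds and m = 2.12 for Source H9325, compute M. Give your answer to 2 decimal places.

M = -2.29

d = 1/p = 1/0.01313″ = 76.161 pc.
m − M = 5 log₁₀(76.161) − 5 = 9.4087 − 5 = 4.4087.
M = m − (m − M) = 2.12 − 4.4087 = -2.29.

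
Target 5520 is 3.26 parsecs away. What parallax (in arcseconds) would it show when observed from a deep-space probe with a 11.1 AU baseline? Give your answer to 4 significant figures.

3.405 arcsec

p (arcsec) = B (AU) / d (pc).
p = 11.1 / 3.26 = 3.4049 arcsec.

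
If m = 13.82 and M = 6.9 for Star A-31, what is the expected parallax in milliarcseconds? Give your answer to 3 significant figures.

m − M = 13.82 − 6.9 = 6.92.
d = 10^((m−M)/5 + 1) = 10^2.384 = 242.1 pc.
p = 1/d = 1/242.1 = 0.0041305 arcsec = 4.1305 mas.

4.13 mas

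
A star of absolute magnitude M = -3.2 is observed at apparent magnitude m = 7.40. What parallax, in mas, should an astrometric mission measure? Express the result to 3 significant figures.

m − M = 7.40 − (-3.2) = 10.60.
d = 10^((m−M)/5 + 1) = 10^3.120 = 1318.3 pc.
p = 1/d = 1/1318.3 = 0.00075855 arcsec = 0.75855 mas.

0.759 mas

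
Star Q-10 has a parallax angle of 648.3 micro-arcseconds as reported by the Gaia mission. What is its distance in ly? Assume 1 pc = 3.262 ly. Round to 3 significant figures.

p = 648.3 micro-arcseconds = 0.0006483 arcsec.
d = 1/p = 1/0.0006483 = 1542.5 pc.
In light-years: 1542.5 × 3.262 = 5031.6 ly.

5030 ly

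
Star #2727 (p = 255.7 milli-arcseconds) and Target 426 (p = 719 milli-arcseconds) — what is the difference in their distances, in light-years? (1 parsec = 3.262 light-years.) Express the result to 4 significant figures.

8.220 ly

d_A = 1/0.2557″ = 3.9108 pc; d_B = 1/0.7190″ = 1.3908 pc.
|d_B − d_A| = |1.3908 − 3.9108| = 2.52 pc = 2.52 × 3.262 ly = 8.2202 ly.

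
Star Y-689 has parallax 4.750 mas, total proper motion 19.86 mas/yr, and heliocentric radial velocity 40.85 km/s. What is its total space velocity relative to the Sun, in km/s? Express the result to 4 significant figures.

d = 1/p = 1/0.004750″ = 210.53 pc.
μ = 19.86 mas/yr = 0.01986 ″/yr.
v_t = 4.740 μ d = 4.740 × 0.01986 × 210.53 = 19.819 km/s.
v = √(v_r² + v_t²) = √(40.85² + 19.819²) = √2061.52 = 45.404 km/s.

45.40 km/s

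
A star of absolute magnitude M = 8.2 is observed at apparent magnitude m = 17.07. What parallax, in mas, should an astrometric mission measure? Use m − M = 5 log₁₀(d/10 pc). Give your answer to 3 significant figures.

1.68 mas

m − M = 17.07 − 8.2 = 8.87.
d = 10^((m−M)/5 + 1) = 10^2.774 = 594.29 pc.
p = 1/d = 1/594.29 = 0.0016827 arcsec = 1.6827 mas.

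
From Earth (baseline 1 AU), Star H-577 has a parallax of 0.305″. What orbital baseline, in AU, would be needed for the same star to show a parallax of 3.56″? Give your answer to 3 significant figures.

11.7 AU

Parallax scales linearly with baseline: p ∝ B, so B = p_target / p_Earth × 1 AU.
B = 3.56 / 0.305 = 11.672 AU.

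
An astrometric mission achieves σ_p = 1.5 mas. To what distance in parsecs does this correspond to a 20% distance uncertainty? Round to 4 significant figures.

133.3 pc

σ_d/d = σ_p/p, so the condition is σ_p/p ≤ 0.20, i.e. p ≥ σ_p/0.20.
p_min = 1.5/0.20 = 7.5 mas = 0.0075 arcsec.
d_max = 1/p_min = 1/0.0075 = 133.33 pc.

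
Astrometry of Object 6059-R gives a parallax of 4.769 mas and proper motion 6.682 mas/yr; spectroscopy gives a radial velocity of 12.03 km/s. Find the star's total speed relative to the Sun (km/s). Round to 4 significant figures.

13.74 km/s

d = 1/p = 1/0.004769″ = 209.69 pc.
μ = 6.682 mas/yr = 0.006682 ″/yr.
v_t = 4.740 μ d = 4.740 × 0.006682 × 209.69 = 6.6414 km/s.
v = √(v_r² + v_t²) = √(12.03² + 6.6414²) = √188.829 = 13.742 km/s.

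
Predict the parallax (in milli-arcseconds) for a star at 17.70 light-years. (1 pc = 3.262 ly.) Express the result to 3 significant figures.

d = 17.70 ly ÷ 3.262 = 5.4261 pc.
p = 1/d = 1/5.4261 = 0.18429 arcsec.
= 0.18429 × 1000 = 184.29 mas.

184 mas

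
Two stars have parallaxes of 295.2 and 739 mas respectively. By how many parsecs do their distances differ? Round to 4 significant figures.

d_A = 1/0.2952″ = 3.3875 pc; d_B = 1/0.7390″ = 1.3532 pc.
|d_B − d_A| = |1.3532 − 3.3875| = 2.0343 pc.

2.034 pc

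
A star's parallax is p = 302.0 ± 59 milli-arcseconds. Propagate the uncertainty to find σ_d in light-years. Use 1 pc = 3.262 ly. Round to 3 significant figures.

2.11 ly

d = 1/p, so σ_d = σ_p / p².
σ_d = 0.0590 / (0.3020)² = 0.0590 / 0.091204 = 0.6469 pc = 0.6469 × 3.262 ly = 2.1102 ly.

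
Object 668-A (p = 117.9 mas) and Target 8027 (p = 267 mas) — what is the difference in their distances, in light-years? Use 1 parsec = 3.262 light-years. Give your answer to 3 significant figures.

15.5 ly

d_A = 1/0.1179″ = 8.4818 pc; d_B = 1/0.2670″ = 3.7453 pc.
|d_B − d_A| = |3.7453 − 8.4818| = 4.7365 pc = 4.7365 × 3.262 ly = 15.45 ly.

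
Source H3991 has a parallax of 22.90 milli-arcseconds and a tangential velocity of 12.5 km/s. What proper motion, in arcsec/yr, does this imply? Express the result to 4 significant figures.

0.06039 arcsec/yr

d = 1/p = 1/0.02290″ = 43.668 pc.
μ = v_t / (4.74 d) = 12.5 / (4.74 × 43.668) = 12.5 / 206.99 = 0.060389 ″/yr.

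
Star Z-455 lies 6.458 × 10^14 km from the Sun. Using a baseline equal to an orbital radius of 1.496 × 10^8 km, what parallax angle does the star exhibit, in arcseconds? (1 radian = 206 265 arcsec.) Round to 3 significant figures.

0.0478 arcsec

θ ≈ B/d = (1.496 × 10^8) / (6.458 × 10^14) = 2.3165 × 10^-7 rad.
In arcseconds: 2.3165 × 10^-7 × 206265 = 0.047781″.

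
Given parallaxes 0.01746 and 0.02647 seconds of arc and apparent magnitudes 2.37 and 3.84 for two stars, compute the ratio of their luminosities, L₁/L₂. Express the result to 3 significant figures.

L₁/L₂ = 8.90

d₁ = 1/p₁ = 1/0.01746″ = 57.274 pc; d₂ = 1/p₂ = 1/0.02647″ = 37.779 pc.
M₁ = m₁ − 5 log₁₀ d₁ + 5 = 2.37 − 8.7898 + 5 = -1.4198.
M₂ = 3.84 − 7.8863 + 5 = 0.9537.
L₁/L₂ = 10^(0.4(M₂ − M₁)) = 10^(0.4 × 2.3735) = 10^0.94940 = 8.9002.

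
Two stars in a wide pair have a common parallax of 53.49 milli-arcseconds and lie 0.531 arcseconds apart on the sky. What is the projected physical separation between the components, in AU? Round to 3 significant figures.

d = 1/p = 1/0.05349″ = 18.695 pc.
At distance d (pc), an angle of θ arcsec spans θ·d AU: s = 0.531 × 18.695 = 9.927 AU.

9.93 AU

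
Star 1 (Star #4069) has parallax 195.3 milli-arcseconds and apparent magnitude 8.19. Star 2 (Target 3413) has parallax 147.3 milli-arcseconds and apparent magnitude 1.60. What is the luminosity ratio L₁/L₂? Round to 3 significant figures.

d₁ = 1/p₁ = 1/0.1953″ = 5.1203 pc; d₂ = 1/p₂ = 1/0.1473″ = 6.7889 pc.
M₁ = m₁ − 5 log₁₀ d₁ + 5 = 8.19 − 3.5465 + 5 = 9.6435.
M₂ = 1.60 − 4.1590 + 5 = 2.4410.
L₁/L₂ = 10^(0.4(M₂ − M₁)) = 10^(0.4 × (-7.2025)) = 10^(-2.88100) = 0.0013152.

L₁/L₂ = 0.00132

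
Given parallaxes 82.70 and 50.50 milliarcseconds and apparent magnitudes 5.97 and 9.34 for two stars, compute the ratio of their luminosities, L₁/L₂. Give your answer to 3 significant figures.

L₁/L₂ = 8.31

d₁ = 1/p₁ = 1/0.08270″ = 12.092 pc; d₂ = 1/p₂ = 1/0.05050″ = 19.802 pc.
M₁ = m₁ − 5 log₁₀ d₁ + 5 = 5.97 − 5.4125 + 5 = 5.5575.
M₂ = 9.34 − 6.4835 + 5 = 7.8565.
L₁/L₂ = 10^(0.4(M₂ − M₁)) = 10^(0.4 × 2.2990) = 10^0.91960 = 8.31.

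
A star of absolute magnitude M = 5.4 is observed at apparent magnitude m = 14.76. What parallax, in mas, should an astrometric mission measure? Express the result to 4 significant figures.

m − M = 14.76 − 5.4 = 9.36.
d = 10^((m−M)/5 + 1) = 10^2.872 = 744.73 pc.
p = 1/d = 1/744.73 = 0.0013428 arcsec = 1.3428 mas.

1.343 mas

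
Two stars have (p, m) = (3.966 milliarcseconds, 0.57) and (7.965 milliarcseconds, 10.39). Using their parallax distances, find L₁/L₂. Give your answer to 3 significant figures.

L₁/L₂ = 34200

d₁ = 1/p₁ = 1/0.003966″ = 252.14 pc; d₂ = 1/p₂ = 1/0.007965″ = 125.55 pc.
M₁ = m₁ − 5 log₁₀ d₁ + 5 = 0.57 − 12.0082 + 5 = -6.4382.
M₂ = 10.39 − 10.4941 + 5 = 4.8959.
L₁/L₂ = 10^(0.4(M₂ − M₁)) = 10^(0.4 × 11.3341) = 10^4.53364 = 34170.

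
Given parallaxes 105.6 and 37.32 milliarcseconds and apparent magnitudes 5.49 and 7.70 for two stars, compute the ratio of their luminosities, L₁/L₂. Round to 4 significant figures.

d₁ = 1/p₁ = 1/0.1056″ = 9.4697 pc; d₂ = 1/p₂ = 1/0.03732″ = 26.795 pc.
M₁ = m₁ − 5 log₁₀ d₁ + 5 = 5.49 − 4.8817 + 5 = 5.6083.
M₂ = 7.70 − 7.1403 + 5 = 5.5597.
L₁/L₂ = 10^(0.4(M₂ − M₁)) = 10^(0.4 × (-0.0486)) = 10^(-0.01944) = 0.95622.

L₁/L₂ = 0.9562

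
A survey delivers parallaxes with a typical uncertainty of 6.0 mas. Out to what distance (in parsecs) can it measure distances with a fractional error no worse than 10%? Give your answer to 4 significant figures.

16.67 pc

σ_d/d = σ_p/p, so the condition is σ_p/p ≤ 0.10, i.e. p ≥ σ_p/0.10.
p_min = 6.0/0.10 = 60 mas = 0.06 arcsec.
d_max = 1/p_min = 1/0.06 = 16.667 pc.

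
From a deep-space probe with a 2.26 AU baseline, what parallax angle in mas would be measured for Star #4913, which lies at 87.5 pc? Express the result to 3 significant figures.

p (arcsec) = B (AU) / d (pc).
p = 2.26 / 87.5 = 0.025829 arcsec = 25.829 mas.

25.8 mas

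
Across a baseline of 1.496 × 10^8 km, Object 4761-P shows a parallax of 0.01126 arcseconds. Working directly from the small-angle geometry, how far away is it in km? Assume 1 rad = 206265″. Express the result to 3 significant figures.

θ = 0.01126″ = 0.01126/206265 = 5.4590 × 10^-8 rad.
d = B/θ = (1.496 × 10^8) / (5.4590 × 10^-8) = 2.7404 × 10^15 km.

2.74 × 10^15 km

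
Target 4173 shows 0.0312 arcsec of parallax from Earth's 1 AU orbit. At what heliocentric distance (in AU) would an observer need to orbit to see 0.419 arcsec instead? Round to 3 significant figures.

Parallax scales linearly with baseline: p ∝ B, so B = p_target / p_Earth × 1 AU.
B = 0.419 / 0.0312 = 13.429 AU.

13.4 AU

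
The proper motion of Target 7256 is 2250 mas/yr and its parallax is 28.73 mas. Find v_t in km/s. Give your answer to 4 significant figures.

371.2 km/s

d = 1/p = 1/0.02873″ = 34.807 pc.
μ = 2250 mas/yr = 2.25 ″/yr.
v_t = 4.74 × μ × d = 4.74 × 2.25 × 34.807 = 371.22 km/s.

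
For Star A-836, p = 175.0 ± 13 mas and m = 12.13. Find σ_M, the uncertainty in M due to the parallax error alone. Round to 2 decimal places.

M = m − 5 log₁₀ d + 5 = m + 5 log₁₀ p + 5, so ∂M/∂p = 5/(p ln 10).
σ_M = (5/ln 10) · (σ_p/p) = 2.1715 × 13/175.0 = 2.1715 × 0.074286 = 0.16131.

σ_M = 0.16 mag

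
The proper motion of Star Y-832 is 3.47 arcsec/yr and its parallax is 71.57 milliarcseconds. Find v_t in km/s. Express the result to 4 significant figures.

229.8 km/s

d = 1/p = 1/0.07157″ = 13.972 pc.
v_t = 4.74 × μ × d = 4.74 × 3.47 × 13.972 = 229.81 km/s.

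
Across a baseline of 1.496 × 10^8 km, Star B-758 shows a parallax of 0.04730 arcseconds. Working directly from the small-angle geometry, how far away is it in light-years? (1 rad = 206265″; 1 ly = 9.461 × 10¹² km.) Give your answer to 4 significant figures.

68.95 ly

θ = 0.04730″ = 0.04730/206265 = 2.2932 × 10^-7 rad.
d = B/θ = (1.496 × 10^8) / (2.2932 × 10^-7) = 6.5236 × 10^14 km = (6.5236 × 10^14) / (9.461 × 10^12) ly = 68.953 ly.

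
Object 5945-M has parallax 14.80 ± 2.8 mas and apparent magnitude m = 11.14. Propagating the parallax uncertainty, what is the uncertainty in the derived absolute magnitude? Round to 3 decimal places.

M = m − 5 log₁₀ d + 5 = m + 5 log₁₀ p + 5, so ∂M/∂p = 5/(p ln 10).
σ_M = (5/ln 10) · (σ_p/p) = 2.1715 × 2.8/14.80 = 2.1715 × 0.18919 = 0.41083.

σ_M = 0.411 mag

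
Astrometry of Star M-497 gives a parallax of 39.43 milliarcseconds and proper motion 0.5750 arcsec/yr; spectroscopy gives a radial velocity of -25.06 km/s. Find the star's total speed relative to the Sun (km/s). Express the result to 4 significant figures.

d = 1/p = 1/0.03943″ = 25.361 pc.
v_t = 4.740 μ d = 4.740 × 0.5750 × 25.361 = 69.121 km/s.
v = √(v_r² + v_t²) = √((-25.06)² + 69.121²) = √5405.72 = 73.524 km/s.

73.52 km/s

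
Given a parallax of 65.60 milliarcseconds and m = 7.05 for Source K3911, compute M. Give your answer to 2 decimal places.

M = 6.13

d = 1/p = 1/0.06560″ = 15.244 pc.
m − M = 5 log₁₀(15.244) − 5 = 5.9155 − 5 = 0.9155.
M = m − (m − M) = 7.05 − 0.9155 = 6.13.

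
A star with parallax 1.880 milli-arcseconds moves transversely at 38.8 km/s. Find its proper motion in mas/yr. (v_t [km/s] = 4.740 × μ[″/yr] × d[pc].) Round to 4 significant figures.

15.39 mas/yr

d = 1/p = 1/0.001880″ = 531.91 pc.
μ = v_t / (4.74 d) = 38.8 / (4.74 × 531.91) = 38.8 / 2521.3 = 0.015389 ″/yr = 15.389 mas/yr.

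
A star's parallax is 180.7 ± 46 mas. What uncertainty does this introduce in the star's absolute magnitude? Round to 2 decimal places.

M = m − 5 log₁₀ d + 5 = m + 5 log₁₀ p + 5, so ∂M/∂p = 5/(p ln 10).
σ_M = (5/ln 10) · (σ_p/p) = 2.1715 × 46/180.7 = 2.1715 × 0.25457 = 0.5528.

σ_M = 0.55 mag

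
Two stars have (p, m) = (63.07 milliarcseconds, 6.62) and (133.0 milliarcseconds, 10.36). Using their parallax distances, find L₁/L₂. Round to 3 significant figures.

L₁/L₂ = 139

d₁ = 1/p₁ = 1/0.06307″ = 15.855 pc; d₂ = 1/p₂ = 1/0.1330″ = 7.5188 pc.
M₁ = m₁ − 5 log₁₀ d₁ + 5 = 6.62 − 6.0008 + 5 = 5.6192.
M₂ = 10.36 − 4.3807 + 5 = 10.9793.
L₁/L₂ = 10^(0.4(M₂ − M₁)) = 10^(0.4 × 5.3601) = 10^2.14404 = 139.33.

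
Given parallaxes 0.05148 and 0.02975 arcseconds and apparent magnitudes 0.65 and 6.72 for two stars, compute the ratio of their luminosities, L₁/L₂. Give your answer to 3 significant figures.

L₁/L₂ = 89.5

d₁ = 1/p₁ = 1/0.05148″ = 19.425 pc; d₂ = 1/p₂ = 1/0.02975″ = 33.613 pc.
M₁ = m₁ − 5 log₁₀ d₁ + 5 = 0.65 − 6.4418 + 5 = -0.7918.
M₂ = 6.72 − 7.6325 + 5 = 4.0875.
L₁/L₂ = 10^(0.4(M₂ − M₁)) = 10^(0.4 × 4.8793) = 10^1.95172 = 89.479.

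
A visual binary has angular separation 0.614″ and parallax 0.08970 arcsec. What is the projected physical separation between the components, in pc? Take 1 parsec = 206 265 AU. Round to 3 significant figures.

d = 1/p = 1/0.08970″ = 11.148 pc.
At distance d (pc), an angle of θ arcsec spans θ·d AU: s = 0.614 × 11.148 = 6.8449 AU.
= 6.8449 / 206265 = 3.3185 × 10^-5 pc.

3.32 × 10^-5 pc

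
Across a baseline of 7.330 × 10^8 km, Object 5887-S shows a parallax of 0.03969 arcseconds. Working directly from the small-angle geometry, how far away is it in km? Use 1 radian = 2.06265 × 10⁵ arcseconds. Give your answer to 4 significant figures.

θ = 0.03969″ = 0.03969/206265 = 1.9242 × 10^-7 rad.
d = B/θ = (7.330 × 10^8) / (1.9242 × 10^-7) = 3.8094 × 10^15 km.

3.809 × 10^15 km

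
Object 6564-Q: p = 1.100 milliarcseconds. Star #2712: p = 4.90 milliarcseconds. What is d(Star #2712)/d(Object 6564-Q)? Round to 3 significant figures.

0.224

Since d = 1/p, d_B/d_A = p_A/p_B.
= 1.100 / 4.90 = 0.22449.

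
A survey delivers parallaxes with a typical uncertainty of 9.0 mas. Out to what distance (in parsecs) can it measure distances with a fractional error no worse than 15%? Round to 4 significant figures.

σ_d/d = σ_p/p, so the condition is σ_p/p ≤ 0.15, i.e. p ≥ σ_p/0.15.
p_min = 9.0/0.15 = 60 mas = 0.06 arcsec.
d_max = 1/p_min = 1/0.06 = 16.667 pc.

16.67 pc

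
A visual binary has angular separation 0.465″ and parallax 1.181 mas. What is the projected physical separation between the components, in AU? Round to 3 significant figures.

d = 1/p = 1/0.001181″ = 846.74 pc.
At distance d (pc), an angle of θ arcsec spans θ·d AU: s = 0.465 × 846.74 = 393.73 AU.

394 AU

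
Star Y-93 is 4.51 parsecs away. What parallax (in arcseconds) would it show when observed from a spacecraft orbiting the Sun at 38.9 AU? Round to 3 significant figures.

8.63 arcsec

p (arcsec) = B (AU) / d (pc).
p = 38.9 / 4.51 = 8.6253 arcsec.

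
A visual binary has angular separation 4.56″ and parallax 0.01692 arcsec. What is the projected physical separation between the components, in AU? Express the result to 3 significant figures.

270 AU

d = 1/p = 1/0.01692″ = 59.102 pc.
At distance d (pc), an angle of θ arcsec spans θ·d AU: s = 4.56 × 59.102 = 269.51 AU.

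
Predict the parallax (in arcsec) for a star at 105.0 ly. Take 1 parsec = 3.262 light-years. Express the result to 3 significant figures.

d = 105.0 ly ÷ 3.262 = 32.189 pc.
p = 1/d = 1/32.189 = 0.031067 arcsec.

0.0311 arcsec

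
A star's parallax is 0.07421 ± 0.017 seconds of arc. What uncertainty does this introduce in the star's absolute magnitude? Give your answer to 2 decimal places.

σ_M = 0.50 mag

M = m − 5 log₁₀ d + 5 = m + 5 log₁₀ p + 5, so ∂M/∂p = 5/(p ln 10).
σ_M = (5/ln 10) · (σ_p/p) = 2.1715 × 0.017/0.07421 = 2.1715 × 0.22908 = 0.49745.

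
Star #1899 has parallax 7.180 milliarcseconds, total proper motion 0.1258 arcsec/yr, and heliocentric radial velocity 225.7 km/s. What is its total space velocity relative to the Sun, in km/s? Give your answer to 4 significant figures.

d = 1/p = 1/0.007180″ = 139.28 pc.
v_t = 4.740 μ d = 4.740 × 0.1258 × 139.28 = 83.052 km/s.
v = √(v_r² + v_t²) = √(225.7² + 83.052²) = √57838.1 = 240.5 km/s.

240.5 km/s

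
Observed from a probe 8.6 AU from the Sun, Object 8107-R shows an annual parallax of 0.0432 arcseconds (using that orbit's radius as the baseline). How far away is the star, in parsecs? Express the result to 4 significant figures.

With baseline B (in AU) and parallax p (in arcsec), d = B/p parsecs.
d = 8.6 / 0.0432 = 199.07 pc.

199.1 pc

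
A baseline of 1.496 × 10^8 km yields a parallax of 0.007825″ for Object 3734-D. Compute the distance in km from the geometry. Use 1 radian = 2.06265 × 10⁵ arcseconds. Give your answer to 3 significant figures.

3.94 × 10^15 km

θ = 0.007825″ = 0.007825/206265 = 3.7937 × 10^-8 rad.
d = B/θ = (1.496 × 10^8) / (3.7937 × 10^-8) = 3.9434 × 10^15 km.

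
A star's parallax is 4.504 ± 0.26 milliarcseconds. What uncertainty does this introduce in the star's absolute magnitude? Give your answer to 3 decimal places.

M = m − 5 log₁₀ d + 5 = m + 5 log₁₀ p + 5, so ∂M/∂p = 5/(p ln 10).
σ_M = (5/ln 10) · (σ_p/p) = 2.1715 × 0.26/4.504 = 2.1715 × 0.057726 = 0.12535.

σ_M = 0.125 mag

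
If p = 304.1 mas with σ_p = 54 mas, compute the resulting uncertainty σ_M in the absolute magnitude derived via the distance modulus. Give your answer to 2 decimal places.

M = m − 5 log₁₀ d + 5 = m + 5 log₁₀ p + 5, so ∂M/∂p = 5/(p ln 10).
σ_M = (5/ln 10) · (σ_p/p) = 2.1715 × 54/304.1 = 2.1715 × 0.17757 = 0.38559.

σ_M = 0.39 mag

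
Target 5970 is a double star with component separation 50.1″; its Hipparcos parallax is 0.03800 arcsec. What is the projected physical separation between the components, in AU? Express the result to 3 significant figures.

1320 AU

d = 1/p = 1/0.03800″ = 26.316 pc.
At distance d (pc), an angle of θ arcsec spans θ·d AU: s = 50.1 × 26.316 = 1318.4 AU.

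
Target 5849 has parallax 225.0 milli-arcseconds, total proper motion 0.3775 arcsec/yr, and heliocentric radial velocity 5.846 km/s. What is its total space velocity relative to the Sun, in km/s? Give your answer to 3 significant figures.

9.87 km/s

d = 1/p = 1/0.2250″ = 4.4444 pc.
v_t = 4.740 μ d = 4.740 × 0.3775 × 4.4444 = 7.9526 km/s.
v = √(v_r² + v_t²) = √(5.846² + 7.9526²) = √97.4196 = 9.8701 km/s.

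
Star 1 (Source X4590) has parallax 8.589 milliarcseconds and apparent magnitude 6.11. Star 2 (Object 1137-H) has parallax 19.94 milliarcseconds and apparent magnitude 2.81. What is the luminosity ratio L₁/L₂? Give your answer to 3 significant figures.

d₁ = 1/p₁ = 1/0.008589″ = 116.43 pc; d₂ = 1/p₂ = 1/0.01994″ = 50.15 pc.
M₁ = m₁ − 5 log₁₀ d₁ + 5 = 6.11 − 10.3303 + 5 = 0.7797.
M₂ = 2.81 − 8.5014 + 5 = -0.6914.
L₁/L₂ = 10^(0.4(M₂ − M₁)) = 10^(0.4 × (-1.4711)) = 10^(-0.58844) = 0.25796.

L₁/L₂ = 0.258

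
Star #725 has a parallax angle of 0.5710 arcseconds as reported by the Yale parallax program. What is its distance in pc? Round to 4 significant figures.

1.751 pc

d = 1/p = 1/0.5710 = 1.7513 pc.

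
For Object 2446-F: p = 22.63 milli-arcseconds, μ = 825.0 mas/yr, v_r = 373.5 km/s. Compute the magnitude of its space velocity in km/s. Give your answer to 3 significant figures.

d = 1/p = 1/0.02263″ = 44.189 pc.
μ = 825.0 mas/yr = 0.8250 ″/yr.
v_t = 4.740 μ d = 4.740 × 0.8250 × 44.189 = 172.8 km/s.
v = √(v_r² + v_t²) = √(373.5² + 172.8²) = √169362 = 411.54 km/s.

412 km/s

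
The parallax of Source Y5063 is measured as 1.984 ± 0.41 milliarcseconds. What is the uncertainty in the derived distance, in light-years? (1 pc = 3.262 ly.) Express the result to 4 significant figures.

339.8 ly

d = 1/p, so σ_d = σ_p / p².
σ_d = 0.000410 / (0.001984)² = 0.000410 / 0.0000039363 = 104.16 pc = 104.16 × 3.262 ly = 339.77 ly.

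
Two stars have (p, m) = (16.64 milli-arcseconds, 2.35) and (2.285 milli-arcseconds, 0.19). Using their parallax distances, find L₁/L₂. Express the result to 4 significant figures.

d₁ = 1/p₁ = 1/0.01664″ = 60.096 pc; d₂ = 1/p₂ = 1/0.002285″ = 437.64 pc.
M₁ = m₁ − 5 log₁₀ d₁ + 5 = 2.35 − 8.8942 + 5 = -1.5442.
M₂ = 0.19 − 13.2056 + 5 = -8.0156.
L₁/L₂ = 10^(0.4(M₂ − M₁)) = 10^(0.4 × (-6.4714)) = 10^(-2.58856) = 0.0025789.

L₁/L₂ = 0.002579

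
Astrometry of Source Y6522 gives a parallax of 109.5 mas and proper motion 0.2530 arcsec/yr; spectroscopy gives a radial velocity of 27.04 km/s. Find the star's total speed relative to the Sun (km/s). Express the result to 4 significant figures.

d = 1/p = 1/0.1095″ = 9.1324 pc.
v_t = 4.740 μ d = 4.740 × 0.2530 × 9.1324 = 10.952 km/s.
v = √(v_r² + v_t²) = √(27.04² + 10.952²) = √851.108 = 29.174 km/s.

29.17 km/s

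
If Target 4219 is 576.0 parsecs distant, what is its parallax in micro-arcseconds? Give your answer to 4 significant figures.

p = 1/d = 1/576 = 0.0017361 arcsec.
= 0.0017361 × 10⁶ = 1736.1 μas.

1736 μas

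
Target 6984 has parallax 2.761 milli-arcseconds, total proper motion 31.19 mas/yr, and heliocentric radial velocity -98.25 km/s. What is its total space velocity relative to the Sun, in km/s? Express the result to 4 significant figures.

111.9 km/s

d = 1/p = 1/0.002761″ = 362.19 pc.
μ = 31.19 mas/yr = 0.03119 ″/yr.
v_t = 4.740 μ d = 4.740 × 0.03119 × 362.19 = 53.546 km/s.
v = √(v_r² + v_t²) = √((-98.25)² + 53.546²) = √12520.2 = 111.89 km/s.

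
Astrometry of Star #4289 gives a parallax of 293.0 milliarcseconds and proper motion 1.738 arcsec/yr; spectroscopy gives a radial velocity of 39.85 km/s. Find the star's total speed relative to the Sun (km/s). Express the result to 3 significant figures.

48.8 km/s

d = 1/p = 1/0.2930″ = 3.413 pc.
v_t = 4.740 μ d = 4.740 × 1.738 × 3.413 = 28.117 km/s.
v = √(v_r² + v_t²) = √(39.85² + 28.117²) = √2378.59 = 48.771 km/s.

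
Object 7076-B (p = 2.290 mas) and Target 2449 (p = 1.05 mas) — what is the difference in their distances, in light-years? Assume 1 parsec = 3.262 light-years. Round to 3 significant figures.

d_A = 1/0.002290″ = 436.68 pc; d_B = 1/0.001050″ = 952.38 pc.
|d_B − d_A| = |952.38 − 436.68| = 515.7 pc = 515.7 × 3.262 ly = 1682.2 ly.

1680 ly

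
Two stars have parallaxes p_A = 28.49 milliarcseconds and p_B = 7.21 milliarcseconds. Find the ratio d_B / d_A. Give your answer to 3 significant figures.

Since d = 1/p, d_B/d_A = p_A/p_B.
= 28.49 / 7.21 = 3.9515.

3.95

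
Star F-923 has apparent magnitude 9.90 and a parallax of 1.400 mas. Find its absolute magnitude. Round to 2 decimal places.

d = 1/p = 1/0.001400″ = 714.29 pc.
m − M = 5 log₁₀(714.29) − 5 = 14.2694 − 5 = 9.2694.
M = m − (m − M) = 9.90 − 9.2694 = 0.63.

M = 0.63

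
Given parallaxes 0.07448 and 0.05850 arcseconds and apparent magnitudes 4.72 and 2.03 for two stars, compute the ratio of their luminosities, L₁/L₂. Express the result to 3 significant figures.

L₁/L₂ = 0.0518

d₁ = 1/p₁ = 1/0.07448″ = 13.426 pc; d₂ = 1/p₂ = 1/0.05850″ = 17.094 pc.
M₁ = m₁ − 5 log₁₀ d₁ + 5 = 4.72 − 5.6397 + 5 = 4.0803.
M₂ = 2.03 − 6.1642 + 5 = 0.8658.
L₁/L₂ = 10^(0.4(M₂ − M₁)) = 10^(0.4 × (-3.2145)) = 10^(-1.28580) = 0.051785.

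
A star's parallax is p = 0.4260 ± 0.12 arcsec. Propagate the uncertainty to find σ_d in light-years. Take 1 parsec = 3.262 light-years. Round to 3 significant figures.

d = 1/p, so σ_d = σ_p / p².
σ_d = 0.120 / (0.4260)² = 0.120 / 0.18148 = 0.66123 pc = 0.66123 × 3.262 ly = 2.1569 ly.

2.16 ly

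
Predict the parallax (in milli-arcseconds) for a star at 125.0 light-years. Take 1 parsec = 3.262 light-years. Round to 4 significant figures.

26.10 mas

d = 125.0 ly ÷ 3.262 = 38.32 pc.
p = 1/d = 1/38.32 = 0.026096 arcsec.
= 0.026096 × 1000 = 26.096 mas.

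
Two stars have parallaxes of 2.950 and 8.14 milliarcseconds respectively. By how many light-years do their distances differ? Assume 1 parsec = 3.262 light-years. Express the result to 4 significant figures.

705.0 ly

d_A = 1/0.002950″ = 338.98 pc; d_B = 1/0.008140″ = 122.85 pc.
|d_B − d_A| = |122.85 − 338.98| = 216.13 pc = 216.13 × 3.262 ly = 705.02 ly.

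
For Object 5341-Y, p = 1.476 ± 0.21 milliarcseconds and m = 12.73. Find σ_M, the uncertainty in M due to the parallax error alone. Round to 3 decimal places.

M = m − 5 log₁₀ d + 5 = m + 5 log₁₀ p + 5, so ∂M/∂p = 5/(p ln 10).
σ_M = (5/ln 10) · (σ_p/p) = 2.1715 × 0.21/1.476 = 2.1715 × 0.14228 = 0.30896.

σ_M = 0.309 mag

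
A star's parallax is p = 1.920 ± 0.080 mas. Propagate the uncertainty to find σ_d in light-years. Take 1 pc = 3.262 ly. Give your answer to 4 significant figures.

d = 1/p, so σ_d = σ_p / p².
σ_d = 0.0000800 / (0.001920)² = 0.0000800 / 0.0000036864 = 21.701 pc = 21.701 × 3.262 ly = 70.789 ly.

70.79 ly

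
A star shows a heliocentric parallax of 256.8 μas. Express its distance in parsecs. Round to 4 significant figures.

p = 256.8 μas = 0.0002568 arcsec.
d = 1/p = 1/0.0002568 = 3894.1 pc.

3894 pc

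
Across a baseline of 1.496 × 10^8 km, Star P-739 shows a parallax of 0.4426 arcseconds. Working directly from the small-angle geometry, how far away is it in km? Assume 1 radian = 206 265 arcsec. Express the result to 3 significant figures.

6.97 × 10^13 km

θ = 0.4426″ = 0.4426/206265 = 2.1458 × 10^-6 rad.
d = B/θ = (1.496 × 10^8) / (2.1458 × 10^-6) = 6.9718 × 10^13 km.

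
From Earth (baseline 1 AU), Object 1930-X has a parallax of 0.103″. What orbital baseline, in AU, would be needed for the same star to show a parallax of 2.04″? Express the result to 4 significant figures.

19.81 AU

Parallax scales linearly with baseline: p ∝ B, so B = p_target / p_Earth × 1 AU.
B = 2.04 / 0.103 = 19.806 AU.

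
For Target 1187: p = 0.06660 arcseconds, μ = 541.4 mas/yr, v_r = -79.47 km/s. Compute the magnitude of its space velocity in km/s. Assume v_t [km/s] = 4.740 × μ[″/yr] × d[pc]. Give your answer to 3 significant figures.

d = 1/p = 1/0.06660″ = 15.015 pc.
μ = 541.4 mas/yr = 0.5414 ″/yr.
v_t = 4.740 μ d = 4.740 × 0.5414 × 15.015 = 38.532 km/s.
v = √(v_r² + v_t²) = √((-79.47)² + 38.532²) = √7800.2 = 88.319 km/s.

88.3 km/s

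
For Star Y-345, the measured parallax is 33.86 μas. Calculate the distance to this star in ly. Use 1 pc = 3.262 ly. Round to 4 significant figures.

p = 33.86 μas = 0.00003386 arcsec.
d = 1/p = 1/0.00003386 = 29533 pc.
In light-years: 29533 × 3.262 = 96337 ly.

96340 ly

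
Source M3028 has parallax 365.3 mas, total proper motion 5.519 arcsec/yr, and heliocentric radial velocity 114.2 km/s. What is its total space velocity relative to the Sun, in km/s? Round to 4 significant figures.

134.8 km/s

d = 1/p = 1/0.3653″ = 2.7375 pc.
v_t = 4.740 μ d = 4.740 × 5.519 × 2.7375 = 71.613 km/s.
v = √(v_r² + v_t²) = √(114.2² + 71.613²) = √18170.1 = 134.8 km/s.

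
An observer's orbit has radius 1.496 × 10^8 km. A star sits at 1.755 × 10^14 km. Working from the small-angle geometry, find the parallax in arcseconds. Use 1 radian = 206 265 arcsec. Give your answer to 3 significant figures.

0.176 arcsec

θ ≈ B/d = (1.496 × 10^8) / (1.755 × 10^14) = 8.5242 × 10^-7 rad.
In arcseconds: 8.5242 × 10^-7 × 206265 = 0.17582″.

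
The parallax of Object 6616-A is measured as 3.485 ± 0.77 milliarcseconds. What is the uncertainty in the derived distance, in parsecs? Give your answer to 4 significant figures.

d = 1/p, so σ_d = σ_p / p².
σ_d = 0.000770 / (0.003485)² = 0.000770 / 0.000012145 = 63.401 pc.

63.40 pc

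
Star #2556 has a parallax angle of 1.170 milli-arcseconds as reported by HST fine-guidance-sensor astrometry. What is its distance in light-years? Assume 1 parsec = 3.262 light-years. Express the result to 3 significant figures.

2790 light years

p = 1.170 milli-arcseconds = 0.001170 arcsec.
d = 1/p = 1/0.001170 = 854.7 pc.
In light-years: 854.7 × 3.262 = 2788 ly.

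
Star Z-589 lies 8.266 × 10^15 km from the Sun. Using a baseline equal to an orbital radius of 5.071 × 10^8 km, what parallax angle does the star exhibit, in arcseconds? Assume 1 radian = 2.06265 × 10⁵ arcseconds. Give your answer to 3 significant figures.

0.0127 arcsec

θ ≈ B/d = (5.071 × 10^8) / (8.266 × 10^15) = 6.1348 × 10^-8 rad.
In arcseconds: 6.1348 × 10^-8 × 206265 = 0.012654″.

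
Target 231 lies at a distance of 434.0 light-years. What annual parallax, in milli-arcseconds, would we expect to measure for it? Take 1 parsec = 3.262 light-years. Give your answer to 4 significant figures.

d = 434.0 ly ÷ 3.262 = 133.05 pc.
p = 1/d = 1/133.05 = 0.007516 arcsec.
= 0.007516 × 1000 = 7.516 mas.

7.516 mas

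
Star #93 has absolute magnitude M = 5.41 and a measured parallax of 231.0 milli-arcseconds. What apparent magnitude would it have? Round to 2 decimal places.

m = 3.59

d = 1/p = 1/0.2310″ = 4.329 pc.
m − M = 5 log₁₀ d − 5 = 5 log₁₀(4.329) − 5 = 3.1819 − 5 = -1.8181.
m = M + (m − M) = 5.41 + (-1.8181) = 3.59.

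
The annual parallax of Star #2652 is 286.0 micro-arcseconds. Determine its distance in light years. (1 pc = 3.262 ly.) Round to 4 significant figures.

p = 286.0 micro-arcseconds = 0.0002860 arcsec.
d = 1/p = 1/0.0002860 = 3496.5 pc.
In light-years: 3496.5 × 3.262 = 11406 ly.

11410 light years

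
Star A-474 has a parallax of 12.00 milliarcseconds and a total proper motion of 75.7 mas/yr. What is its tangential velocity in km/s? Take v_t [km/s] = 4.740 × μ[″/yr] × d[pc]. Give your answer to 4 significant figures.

29.90 km/s

d = 1/p = 1/0.01200″ = 83.333 pc.
μ = 75.7 mas/yr = 0.0757 ″/yr.
v_t = 4.74 × μ × d = 4.74 × 0.0757 × 83.333 = 29.901 km/s.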